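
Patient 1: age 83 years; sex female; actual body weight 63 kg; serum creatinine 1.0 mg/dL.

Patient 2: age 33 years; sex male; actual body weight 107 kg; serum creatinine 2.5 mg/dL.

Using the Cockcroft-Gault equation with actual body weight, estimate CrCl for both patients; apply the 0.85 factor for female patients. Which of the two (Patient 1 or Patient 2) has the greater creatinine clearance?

Patient 1: CrCl = (140 − 83) × 63 / (72 × 1) × 0.85 = 3591.0 / 72.00 × 0.85 ≈ 42.4 mL/min
Patient 2: CrCl = (140 − 33) × 107 / (72 × 2.5) = 11449.0 / 180.00 ≈ 63.6 mL/min
42.4 vs 63.6 mL/min → Patient 2 is higher.

Patient 2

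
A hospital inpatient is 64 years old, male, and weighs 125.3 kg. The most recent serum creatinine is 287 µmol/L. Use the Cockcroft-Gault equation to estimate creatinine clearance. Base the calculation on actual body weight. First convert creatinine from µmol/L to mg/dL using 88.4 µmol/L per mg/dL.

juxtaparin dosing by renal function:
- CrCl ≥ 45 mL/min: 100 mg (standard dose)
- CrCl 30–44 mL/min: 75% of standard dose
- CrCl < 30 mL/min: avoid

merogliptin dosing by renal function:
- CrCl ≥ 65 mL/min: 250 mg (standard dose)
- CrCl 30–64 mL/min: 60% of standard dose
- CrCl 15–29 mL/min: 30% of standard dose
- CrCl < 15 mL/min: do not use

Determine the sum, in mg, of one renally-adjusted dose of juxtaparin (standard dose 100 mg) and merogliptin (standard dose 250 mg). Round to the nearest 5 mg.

SCr = 287 / 88.4 = 3.247 mg/dL
CrCl = (140 − 64) × 125.3 / (72 × 3.247) = 9522.8 / 233.78 ≈ 40.7 mL/min
CrCl ≈ 41 mL/min.
juxtaparin: 30–44 mL/min → 75% of 100 mg = 75 mg.
merogliptin: 30–64 mL/min → 60% of 250 mg = 150 mg.
Total = 75 + 150 = 225 mg.

225 mg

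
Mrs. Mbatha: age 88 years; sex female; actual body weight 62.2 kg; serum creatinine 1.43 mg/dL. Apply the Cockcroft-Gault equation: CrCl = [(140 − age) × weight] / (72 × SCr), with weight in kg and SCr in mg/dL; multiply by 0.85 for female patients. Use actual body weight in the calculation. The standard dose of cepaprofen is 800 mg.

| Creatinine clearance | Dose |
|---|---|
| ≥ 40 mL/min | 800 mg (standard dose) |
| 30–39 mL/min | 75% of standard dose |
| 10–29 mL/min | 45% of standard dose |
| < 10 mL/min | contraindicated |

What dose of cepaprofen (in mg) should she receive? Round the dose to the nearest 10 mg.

360 mg

CrCl = (140 − 88) × 62.2 / (72 × 1.43) × 0.85 = 3234.4 / 102.96 × 0.85 ≈ 26.7 mL/min
CrCl ≈ 27 mL/min → bracket 10–29 mL/min.
45% of 800 mg = 360 mg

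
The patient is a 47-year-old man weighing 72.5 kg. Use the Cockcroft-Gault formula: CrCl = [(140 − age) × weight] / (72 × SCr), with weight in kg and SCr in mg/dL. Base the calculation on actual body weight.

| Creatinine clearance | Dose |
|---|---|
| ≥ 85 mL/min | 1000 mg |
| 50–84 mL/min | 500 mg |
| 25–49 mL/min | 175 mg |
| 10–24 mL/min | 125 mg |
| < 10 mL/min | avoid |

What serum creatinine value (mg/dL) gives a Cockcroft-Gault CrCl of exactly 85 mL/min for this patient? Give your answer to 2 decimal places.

Standard dose requires CrCl ≥ 85 mL/min.
Set (140 − 47) × 72.5 / (72 × SCr) = 85
SCr = (140 − 47) × 72.5 / (72 × 85) = 1.102 mg/dL

1.10 mg/dL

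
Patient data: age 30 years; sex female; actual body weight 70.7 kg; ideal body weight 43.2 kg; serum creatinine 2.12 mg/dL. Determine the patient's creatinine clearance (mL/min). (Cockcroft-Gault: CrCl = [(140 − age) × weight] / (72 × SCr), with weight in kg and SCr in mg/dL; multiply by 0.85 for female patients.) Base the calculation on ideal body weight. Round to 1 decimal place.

CrCl = (140 − 30) × 43.2 / (72 × 2.12) × 0.85 = 4752.0 / 152.64 × 0.85 ≈ 26.5 mL/min

26.5 mL/min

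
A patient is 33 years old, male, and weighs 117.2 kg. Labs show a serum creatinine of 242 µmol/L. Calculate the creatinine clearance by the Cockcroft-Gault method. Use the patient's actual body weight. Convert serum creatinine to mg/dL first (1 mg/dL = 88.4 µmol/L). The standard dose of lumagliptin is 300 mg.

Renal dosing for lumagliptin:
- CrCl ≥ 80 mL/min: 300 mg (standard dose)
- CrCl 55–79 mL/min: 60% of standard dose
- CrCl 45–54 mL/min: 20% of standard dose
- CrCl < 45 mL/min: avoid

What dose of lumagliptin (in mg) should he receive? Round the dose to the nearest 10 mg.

SCr = 242 / 88.4 = 2.738 mg/dL
CrCl = (140 − 33) × 117.2 / (72 × 2.738) = 12540.4 / 197.14 ≈ 63.6 mL/min
CrCl ≈ 64 mL/min → bracket 55–79 mL/min.
60% of 300 mg = 180 mg

180 mg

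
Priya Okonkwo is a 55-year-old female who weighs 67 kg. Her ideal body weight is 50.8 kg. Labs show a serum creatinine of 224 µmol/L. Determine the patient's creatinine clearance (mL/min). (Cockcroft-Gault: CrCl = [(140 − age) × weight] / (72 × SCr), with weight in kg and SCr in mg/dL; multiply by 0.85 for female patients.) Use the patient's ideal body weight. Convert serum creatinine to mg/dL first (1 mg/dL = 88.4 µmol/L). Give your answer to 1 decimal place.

20.1 mL/min

SCr = 224 / 88.4 = 2.534 mg/dL
CrCl = (140 − 55) × 50.8 / (72 × 2.534) × 0.85 = 4318.0 / 182.45 × 0.85 ≈ 20.1 mL/min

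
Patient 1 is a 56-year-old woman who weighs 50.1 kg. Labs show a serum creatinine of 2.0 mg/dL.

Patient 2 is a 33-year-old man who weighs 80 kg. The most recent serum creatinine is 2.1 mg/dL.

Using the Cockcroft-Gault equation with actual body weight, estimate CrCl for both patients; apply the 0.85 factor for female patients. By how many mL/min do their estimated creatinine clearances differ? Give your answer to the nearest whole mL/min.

Patient 1: CrCl = (140 − 56) × 50.1 / (72 × 2) × 0.85 = 4208.4 / 144.00 × 0.85 ≈ 24.8 mL/min
Patient 2: CrCl = (140 − 33) × 80 / (72 × 2.1) = 8560.0 / 151.20 ≈ 56.6 mL/min
|24.8 − 56.6| = 31.8 mL/min

32 mL/min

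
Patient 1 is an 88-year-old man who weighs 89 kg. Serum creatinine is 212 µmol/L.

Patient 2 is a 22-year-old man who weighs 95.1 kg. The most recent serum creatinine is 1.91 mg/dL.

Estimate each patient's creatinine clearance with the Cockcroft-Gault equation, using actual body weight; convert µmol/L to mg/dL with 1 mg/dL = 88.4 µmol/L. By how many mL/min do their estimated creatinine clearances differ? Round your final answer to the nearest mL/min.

55 mL/min

Patient 1: SCr = 212 / 88.4 = 2.398 mg/dL
Patient 1: CrCl = (140 − 88) × 89 / (72 × 2.398) = 4628.0 / 172.66 ≈ 26.8 mL/min
Patient 2: CrCl = (140 − 22) × 95.1 / (72 × 1.91) = 11221.8 / 137.52 ≈ 81.6 mL/min
|26.8 − 81.6| = 54.8 mL/min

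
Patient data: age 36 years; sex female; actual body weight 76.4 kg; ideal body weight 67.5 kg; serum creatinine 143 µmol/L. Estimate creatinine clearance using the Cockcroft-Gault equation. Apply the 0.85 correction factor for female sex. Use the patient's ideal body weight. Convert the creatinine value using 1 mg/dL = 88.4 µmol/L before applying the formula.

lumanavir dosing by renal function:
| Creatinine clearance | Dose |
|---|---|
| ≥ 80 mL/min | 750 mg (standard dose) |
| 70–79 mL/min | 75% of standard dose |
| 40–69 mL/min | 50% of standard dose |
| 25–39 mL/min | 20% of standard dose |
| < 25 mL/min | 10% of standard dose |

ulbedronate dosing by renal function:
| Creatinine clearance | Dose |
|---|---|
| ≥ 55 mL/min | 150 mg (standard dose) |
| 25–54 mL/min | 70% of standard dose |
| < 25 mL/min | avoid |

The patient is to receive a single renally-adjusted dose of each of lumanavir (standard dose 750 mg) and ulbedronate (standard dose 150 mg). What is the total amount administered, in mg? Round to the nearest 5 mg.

480 mg

SCr = 143 / 88.4 = 1.618 mg/dL
CrCl = (140 − 36) × 67.5 / (72 × 1.618) × 0.85 = 7020.0 / 116.50 × 0.85 ≈ 51.2 mL/min
CrCl ≈ 51 mL/min.
lumanavir: 40–69 mL/min → 50% of 750 mg = 375 mg.
ulbedronate: 25–54 mL/min → 70% of 150 mg = 105 mg.
Total = 375 + 105 = 480 mg.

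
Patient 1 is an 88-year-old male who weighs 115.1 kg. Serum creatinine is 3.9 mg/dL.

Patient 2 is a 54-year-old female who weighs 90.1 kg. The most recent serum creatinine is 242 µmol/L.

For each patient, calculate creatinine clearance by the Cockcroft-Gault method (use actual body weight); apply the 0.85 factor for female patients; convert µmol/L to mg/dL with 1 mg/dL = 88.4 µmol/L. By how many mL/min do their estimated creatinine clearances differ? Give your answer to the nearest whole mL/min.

Patient 1: CrCl = (140 − 88) × 115.1 / (72 × 3.9) = 5985.2 / 280.80 ≈ 21.3 mL/min
Patient 2: SCr = 242 / 88.4 = 2.738 mg/dL
Patient 2: CrCl = (140 − 54) × 90.1 / (72 × 2.738) × 0.85 = 7748.6 / 197.14 × 0.85 ≈ 33.4 mL/min
|21.3 − 33.4| = 12.1 mL/min

12 mL/min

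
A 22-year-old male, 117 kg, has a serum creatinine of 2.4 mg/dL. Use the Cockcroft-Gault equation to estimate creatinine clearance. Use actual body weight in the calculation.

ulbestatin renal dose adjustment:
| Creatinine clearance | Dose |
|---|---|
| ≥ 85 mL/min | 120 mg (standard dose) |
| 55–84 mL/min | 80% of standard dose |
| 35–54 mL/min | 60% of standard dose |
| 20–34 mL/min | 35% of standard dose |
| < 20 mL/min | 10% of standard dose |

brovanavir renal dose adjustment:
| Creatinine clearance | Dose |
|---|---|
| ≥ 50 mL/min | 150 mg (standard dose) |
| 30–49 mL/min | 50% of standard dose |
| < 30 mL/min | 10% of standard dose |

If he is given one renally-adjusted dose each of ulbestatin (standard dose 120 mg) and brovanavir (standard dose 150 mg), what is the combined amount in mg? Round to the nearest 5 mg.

CrCl = (140 − 22) × 117 / (72 × 2.4) = 13806.0 / 172.80 ≈ 79.9 mL/min
CrCl ≈ 80 mL/min.
ulbestatin: 55–84 mL/min → 80% of 120 mg = 96 mg.
brovanavir: ≥ 50 mL/min → 100% of 150 mg = 150 mg.
Total = 96 + 150 = 246 mg.

245 mg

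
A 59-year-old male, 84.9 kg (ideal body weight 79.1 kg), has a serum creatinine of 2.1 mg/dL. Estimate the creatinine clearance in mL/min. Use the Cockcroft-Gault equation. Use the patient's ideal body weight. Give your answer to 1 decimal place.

42.4 mL/min

CrCl = (140 − 59) × 79.1 / (72 × 2.1) = 6407.1 / 151.20 ≈ 42.4 mL/min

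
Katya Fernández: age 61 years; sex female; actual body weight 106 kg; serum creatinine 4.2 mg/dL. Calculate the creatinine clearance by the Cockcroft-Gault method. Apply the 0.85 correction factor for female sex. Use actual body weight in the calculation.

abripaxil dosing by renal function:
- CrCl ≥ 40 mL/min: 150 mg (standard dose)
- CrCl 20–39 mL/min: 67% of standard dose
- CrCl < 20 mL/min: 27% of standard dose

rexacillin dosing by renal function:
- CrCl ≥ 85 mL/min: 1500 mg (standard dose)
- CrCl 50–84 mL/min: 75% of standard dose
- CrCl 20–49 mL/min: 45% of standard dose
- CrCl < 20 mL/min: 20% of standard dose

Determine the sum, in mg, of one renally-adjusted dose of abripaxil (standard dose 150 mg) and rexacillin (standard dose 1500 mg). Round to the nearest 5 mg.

CrCl = (140 − 61) × 106 / (72 × 4.2) × 0.85 = 8374.0 / 302.40 × 0.85 ≈ 23.5 mL/min
CrCl ≈ 24 mL/min.
abripaxil: 20–39 mL/min → 67% of 150 mg = 100.5 mg.
rexacillin: 20–49 mL/min → 45% of 1500 mg = 675 mg.
Total = 100.5 + 675 = 775.5 mg.

775 mg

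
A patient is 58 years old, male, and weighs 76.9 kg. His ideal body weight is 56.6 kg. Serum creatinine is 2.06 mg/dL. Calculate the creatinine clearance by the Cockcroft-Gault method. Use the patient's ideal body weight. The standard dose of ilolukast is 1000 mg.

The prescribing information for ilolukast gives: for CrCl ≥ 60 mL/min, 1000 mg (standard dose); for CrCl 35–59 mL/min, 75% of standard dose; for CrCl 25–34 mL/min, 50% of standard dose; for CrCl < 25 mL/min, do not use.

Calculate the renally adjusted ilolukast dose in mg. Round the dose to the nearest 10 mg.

500 mg

CrCl = (140 − 58) × 56.6 / (72 × 2.06) = 4641.2 / 148.32 ≈ 31.3 mL/min
CrCl ≈ 31 mL/min → bracket 25–34 mL/min.
50% of 1000 mg = 500 mg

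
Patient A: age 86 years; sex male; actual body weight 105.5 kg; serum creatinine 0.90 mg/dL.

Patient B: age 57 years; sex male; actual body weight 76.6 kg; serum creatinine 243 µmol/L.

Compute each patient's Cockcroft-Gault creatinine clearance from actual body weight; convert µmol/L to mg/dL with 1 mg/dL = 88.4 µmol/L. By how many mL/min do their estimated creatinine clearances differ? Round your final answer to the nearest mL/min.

56 mL/min

Patient A: CrCl = (140 − 86) × 105.5 / (72 × 0.9) = 5697.0 / 64.80 ≈ 87.9 mL/min
Patient B: SCr = 243 / 88.4 = 2.749 mg/dL
Patient B: CrCl = (140 − 57) × 76.6 / (72 × 2.749) = 6357.8 / 197.93 ≈ 32.1 mL/min
|87.9 − 32.1| = 55.8 mL/min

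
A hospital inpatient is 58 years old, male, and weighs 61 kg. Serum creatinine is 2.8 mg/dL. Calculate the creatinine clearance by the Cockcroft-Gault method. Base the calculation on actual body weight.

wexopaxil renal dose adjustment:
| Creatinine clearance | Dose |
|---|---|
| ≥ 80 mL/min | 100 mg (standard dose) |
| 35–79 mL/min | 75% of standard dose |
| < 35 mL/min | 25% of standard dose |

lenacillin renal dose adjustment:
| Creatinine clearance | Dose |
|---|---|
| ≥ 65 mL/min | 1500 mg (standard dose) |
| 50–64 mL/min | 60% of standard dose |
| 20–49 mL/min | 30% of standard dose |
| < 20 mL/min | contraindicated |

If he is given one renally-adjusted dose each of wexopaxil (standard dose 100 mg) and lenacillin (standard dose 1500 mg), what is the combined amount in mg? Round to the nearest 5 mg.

CrCl = (140 − 58) × 61 / (72 × 2.8) = 5002.0 / 201.60 ≈ 24.8 mL/min
CrCl ≈ 25 mL/min.
wexopaxil: < 35 mL/min → 25% of 100 mg = 25 mg.
lenacillin: 20–49 mL/min → 30% of 1500 mg = 450 mg.
Total = 25 + 450 = 475 mg.

475 mg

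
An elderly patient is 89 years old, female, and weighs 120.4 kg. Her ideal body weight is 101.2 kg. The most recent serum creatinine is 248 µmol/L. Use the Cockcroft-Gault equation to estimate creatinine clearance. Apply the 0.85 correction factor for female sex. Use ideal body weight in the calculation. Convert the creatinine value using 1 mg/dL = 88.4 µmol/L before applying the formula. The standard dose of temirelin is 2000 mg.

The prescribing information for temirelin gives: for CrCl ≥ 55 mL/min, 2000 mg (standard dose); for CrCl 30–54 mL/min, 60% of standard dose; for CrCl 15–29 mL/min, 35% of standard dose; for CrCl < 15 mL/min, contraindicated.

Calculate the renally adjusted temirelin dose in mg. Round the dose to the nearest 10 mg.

700 mg

SCr = 248 / 88.4 = 2.805 mg/dL
CrCl = (140 − 89) × 101.2 / (72 × 2.805) × 0.85 = 5161.2 / 201.96 × 0.85 ≈ 21.7 mL/min
CrCl ≈ 22 mL/min → bracket 15–29 mL/min.
35% of 2000 mg = 700 mg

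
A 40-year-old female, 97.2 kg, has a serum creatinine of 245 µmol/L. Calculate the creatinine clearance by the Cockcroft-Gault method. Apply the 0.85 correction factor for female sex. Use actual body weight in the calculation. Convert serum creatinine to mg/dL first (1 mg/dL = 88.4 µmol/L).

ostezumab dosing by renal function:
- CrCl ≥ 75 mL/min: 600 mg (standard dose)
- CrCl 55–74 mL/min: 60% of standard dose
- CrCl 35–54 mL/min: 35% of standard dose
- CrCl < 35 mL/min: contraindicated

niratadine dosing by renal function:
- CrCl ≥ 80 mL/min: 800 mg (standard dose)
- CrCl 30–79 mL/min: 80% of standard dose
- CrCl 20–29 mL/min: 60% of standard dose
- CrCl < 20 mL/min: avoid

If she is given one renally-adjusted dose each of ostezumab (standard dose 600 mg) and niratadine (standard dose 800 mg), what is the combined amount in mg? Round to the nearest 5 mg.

SCr = 245 / 88.4 = 2.771 mg/dL
CrCl = (140 − 40) × 97.2 / (72 × 2.771) × 0.85 = 9720.0 / 199.51 × 0.85 ≈ 41.4 mL/min
CrCl ≈ 41 mL/min.
ostezumab: 35–54 mL/min → 35% of 600 mg = 210 mg.
niratadine: 30–79 mL/min → 80% of 800 mg = 640 mg.
Total = 210 + 640 = 850 mg.

850 mg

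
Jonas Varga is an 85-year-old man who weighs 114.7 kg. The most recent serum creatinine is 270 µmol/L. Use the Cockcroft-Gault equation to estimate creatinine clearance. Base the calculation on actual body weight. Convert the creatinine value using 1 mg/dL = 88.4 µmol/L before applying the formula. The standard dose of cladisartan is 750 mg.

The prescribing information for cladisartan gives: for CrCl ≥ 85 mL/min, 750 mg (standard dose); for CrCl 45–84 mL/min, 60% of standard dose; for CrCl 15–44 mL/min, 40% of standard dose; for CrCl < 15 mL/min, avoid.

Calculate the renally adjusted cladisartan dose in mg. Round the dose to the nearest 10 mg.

SCr = 270 / 88.4 = 3.054 mg/dL
CrCl = (140 − 85) × 114.7 / (72 × 3.054) = 6308.5 / 219.89 ≈ 28.7 mL/min
CrCl ≈ 29 mL/min → bracket 15–44 mL/min.
40% of 750 mg = 300 mg

300 mg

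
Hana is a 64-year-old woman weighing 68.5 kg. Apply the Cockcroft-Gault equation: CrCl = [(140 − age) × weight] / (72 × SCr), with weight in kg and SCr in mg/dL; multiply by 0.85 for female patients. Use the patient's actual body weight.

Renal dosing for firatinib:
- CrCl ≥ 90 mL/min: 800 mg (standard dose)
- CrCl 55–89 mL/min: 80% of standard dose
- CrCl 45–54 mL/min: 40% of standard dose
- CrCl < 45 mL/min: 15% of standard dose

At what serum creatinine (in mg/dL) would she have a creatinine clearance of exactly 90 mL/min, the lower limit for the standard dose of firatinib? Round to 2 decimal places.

0.68 mg/dL

Standard dose requires CrCl ≥ 90 mL/min.
Set (140 − 64) × 68.5 × 0.85 / (72 × SCr) = 90
SCr = (140 − 64) × 68.5 × 0.85 / (72 × 90) = 0.683 mg/dL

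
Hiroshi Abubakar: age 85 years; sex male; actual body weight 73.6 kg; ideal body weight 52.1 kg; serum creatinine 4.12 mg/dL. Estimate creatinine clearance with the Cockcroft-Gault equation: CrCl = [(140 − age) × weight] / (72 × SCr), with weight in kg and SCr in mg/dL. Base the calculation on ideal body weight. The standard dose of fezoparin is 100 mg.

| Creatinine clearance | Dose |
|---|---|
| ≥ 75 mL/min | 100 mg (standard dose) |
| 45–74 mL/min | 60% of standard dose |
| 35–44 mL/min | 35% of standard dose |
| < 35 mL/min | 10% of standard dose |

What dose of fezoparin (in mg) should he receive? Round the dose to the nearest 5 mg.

CrCl = (140 − 85) × 52.1 / (72 × 4.12) = 2865.5 / 296.64 ≈ 9.7 mL/min
CrCl ≈ 10 mL/min → bracket < 35 mL/min.
10% of 100 mg = 10 mg

10 mg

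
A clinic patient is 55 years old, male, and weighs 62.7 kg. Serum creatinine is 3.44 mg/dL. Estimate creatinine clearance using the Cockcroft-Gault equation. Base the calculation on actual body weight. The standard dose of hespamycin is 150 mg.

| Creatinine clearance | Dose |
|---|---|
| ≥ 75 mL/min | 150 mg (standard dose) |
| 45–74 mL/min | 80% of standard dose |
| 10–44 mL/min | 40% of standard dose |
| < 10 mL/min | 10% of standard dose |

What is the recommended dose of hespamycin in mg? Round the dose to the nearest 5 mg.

60 mg

CrCl = (140 − 55) × 62.7 / (72 × 3.44) = 5329.5 / 247.68 ≈ 21.5 mL/min
CrCl ≈ 22 mL/min → bracket 10–44 mL/min.
40% of 150 mg = 60 mg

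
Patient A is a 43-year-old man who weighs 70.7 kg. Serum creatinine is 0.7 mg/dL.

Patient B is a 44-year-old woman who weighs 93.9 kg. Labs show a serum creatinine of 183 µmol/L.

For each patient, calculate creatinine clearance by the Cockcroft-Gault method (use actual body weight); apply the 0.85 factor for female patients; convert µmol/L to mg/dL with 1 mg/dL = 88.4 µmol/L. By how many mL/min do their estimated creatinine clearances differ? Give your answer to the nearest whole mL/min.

85 mL/min

Patient A: CrCl = (140 − 43) × 70.7 / (72 × 0.7) = 6857.9 / 50.40 ≈ 136.1 mL/min
Patient B: SCr = 183 / 88.4 = 2.07 mg/dL
Patient B: CrCl = (140 − 44) × 93.9 / (72 × 2.07) × 0.85 = 9014.4 / 149.04 × 0.85 ≈ 51.4 mL/min
|136.1 − 51.4| = 84.7 mL/min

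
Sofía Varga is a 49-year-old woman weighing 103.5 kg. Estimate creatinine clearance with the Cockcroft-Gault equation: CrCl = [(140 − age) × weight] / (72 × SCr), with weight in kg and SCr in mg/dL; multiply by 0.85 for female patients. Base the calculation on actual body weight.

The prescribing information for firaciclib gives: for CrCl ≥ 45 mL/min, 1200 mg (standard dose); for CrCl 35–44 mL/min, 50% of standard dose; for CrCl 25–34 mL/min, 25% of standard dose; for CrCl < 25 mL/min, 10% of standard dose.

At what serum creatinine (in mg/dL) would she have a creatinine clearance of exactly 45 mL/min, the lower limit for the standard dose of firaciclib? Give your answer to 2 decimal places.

Standard dose requires CrCl ≥ 45 mL/min.
Set (140 − 49) × 103.5 × 0.85 / (72 × SCr) = 45
SCr = (140 − 49) × 103.5 × 0.85 / (72 × 45) = 2.471 mg/dL

2.47 mg/dL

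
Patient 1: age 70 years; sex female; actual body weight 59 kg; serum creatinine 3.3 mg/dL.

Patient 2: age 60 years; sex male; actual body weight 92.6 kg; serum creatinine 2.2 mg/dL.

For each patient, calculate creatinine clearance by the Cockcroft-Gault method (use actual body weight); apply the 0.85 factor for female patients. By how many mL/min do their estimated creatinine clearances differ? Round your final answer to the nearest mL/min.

Patient 1: CrCl = (140 − 70) × 59 / (72 × 3.3) × 0.85 = 4130.0 / 237.60 × 0.85 ≈ 14.8 mL/min
Patient 2: CrCl = (140 − 60) × 92.6 / (72 × 2.2) = 7408.0 / 158.40 ≈ 46.8 mL/min
|14.8 − 46.8| = 32.0 mL/min

32 mL/min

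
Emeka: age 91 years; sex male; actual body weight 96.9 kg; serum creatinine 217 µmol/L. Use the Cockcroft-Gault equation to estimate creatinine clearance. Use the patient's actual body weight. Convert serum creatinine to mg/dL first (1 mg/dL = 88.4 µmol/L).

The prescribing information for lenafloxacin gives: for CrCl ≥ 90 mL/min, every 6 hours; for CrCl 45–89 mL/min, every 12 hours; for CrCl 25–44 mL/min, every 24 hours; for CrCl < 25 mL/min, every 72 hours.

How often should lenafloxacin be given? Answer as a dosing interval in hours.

SCr = 217 / 88.4 = 2.455 mg/dL
CrCl = (140 − 91) × 96.9 / (72 × 2.455) = 4748.1 / 176.76 ≈ 26.9 mL/min
CrCl ≈ 27 mL/min → bracket 25–44 mL/min → every 24 hours.

every 24 hours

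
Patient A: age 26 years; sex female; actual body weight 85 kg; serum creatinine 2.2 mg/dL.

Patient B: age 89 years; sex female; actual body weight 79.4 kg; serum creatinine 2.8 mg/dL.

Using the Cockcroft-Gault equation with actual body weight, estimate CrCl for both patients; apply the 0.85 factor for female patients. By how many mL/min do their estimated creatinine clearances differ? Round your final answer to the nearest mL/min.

35 mL/min

Patient A: CrCl = (140 − 26) × 85 / (72 × 2.2) × 0.85 = 9690.0 / 158.40 × 0.85 ≈ 52.0 mL/min
Patient B: CrCl = (140 − 89) × 79.4 / (72 × 2.8) × 0.85 = 4049.4 / 201.60 × 0.85 ≈ 17.1 mL/min
|52.0 − 17.1| = 34.9 mL/min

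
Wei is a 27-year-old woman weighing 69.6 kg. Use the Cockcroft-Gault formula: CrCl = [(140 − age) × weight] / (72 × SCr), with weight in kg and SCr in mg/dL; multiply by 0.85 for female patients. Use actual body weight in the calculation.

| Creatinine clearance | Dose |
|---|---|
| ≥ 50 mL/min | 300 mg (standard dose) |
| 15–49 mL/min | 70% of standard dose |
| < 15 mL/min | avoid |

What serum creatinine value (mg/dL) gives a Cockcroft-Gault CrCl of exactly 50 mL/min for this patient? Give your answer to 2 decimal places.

Standard dose requires CrCl ≥ 50 mL/min.
Set (140 − 27) × 69.6 × 0.85 / (72 × SCr) = 50
SCr = (140 − 27) × 69.6 × 0.85 / (72 × 50) = 1.857 mg/dL

1.86 mg/dL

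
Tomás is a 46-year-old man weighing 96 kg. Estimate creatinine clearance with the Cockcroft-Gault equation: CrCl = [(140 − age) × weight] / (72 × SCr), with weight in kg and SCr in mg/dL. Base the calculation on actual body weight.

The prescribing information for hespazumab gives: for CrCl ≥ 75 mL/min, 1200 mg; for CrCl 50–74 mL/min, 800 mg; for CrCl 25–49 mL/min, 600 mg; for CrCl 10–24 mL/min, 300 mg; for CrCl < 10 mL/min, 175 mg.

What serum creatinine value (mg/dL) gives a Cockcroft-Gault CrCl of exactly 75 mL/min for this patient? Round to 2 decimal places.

Standard dose requires CrCl ≥ 75 mL/min.
Set (140 − 46) × 96 / (72 × SCr) = 75
SCr = (140 − 46) × 96 / (72 × 75) = 1.671 mg/dL

1.67 mg/dL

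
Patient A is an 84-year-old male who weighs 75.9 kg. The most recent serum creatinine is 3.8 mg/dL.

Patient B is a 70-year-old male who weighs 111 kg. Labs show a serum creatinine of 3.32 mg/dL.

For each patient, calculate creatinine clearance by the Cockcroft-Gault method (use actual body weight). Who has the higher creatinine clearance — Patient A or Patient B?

Patient A: CrCl = (140 − 84) × 75.9 / (72 × 3.8) = 4250.4 / 273.60 ≈ 15.5 mL/min
Patient B: CrCl = (140 − 70) × 111 / (72 × 3.32) = 7770.0 / 239.04 ≈ 32.5 mL/min
15.5 vs 32.5 mL/min → Patient B is higher.

Patient B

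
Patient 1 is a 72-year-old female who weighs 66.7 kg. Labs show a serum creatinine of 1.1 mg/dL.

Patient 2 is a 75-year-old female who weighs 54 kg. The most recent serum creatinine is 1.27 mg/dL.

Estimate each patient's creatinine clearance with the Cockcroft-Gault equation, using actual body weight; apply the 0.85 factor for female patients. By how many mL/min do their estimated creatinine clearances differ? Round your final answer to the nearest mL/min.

16 mL/min

Patient 1: CrCl = (140 − 72) × 66.7 / (72 × 1.1) × 0.85 = 4535.6 / 79.20 × 0.85 ≈ 48.7 mL/min
Patient 2: CrCl = (140 − 75) × 54 / (72 × 1.27) × 0.85 = 3510.0 / 91.44 × 0.85 ≈ 32.6 mL/min
|48.7 − 32.6| = 16.1 mL/min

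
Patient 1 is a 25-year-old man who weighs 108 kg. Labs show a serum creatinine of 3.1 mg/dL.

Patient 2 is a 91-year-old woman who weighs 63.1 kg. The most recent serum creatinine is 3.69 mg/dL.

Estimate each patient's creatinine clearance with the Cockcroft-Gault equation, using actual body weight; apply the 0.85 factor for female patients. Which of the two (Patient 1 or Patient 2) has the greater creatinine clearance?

Patient 1

Patient 1: CrCl = (140 − 25) × 108 / (72 × 3.1) = 12420.0 / 223.20 ≈ 55.6 mL/min
Patient 2: CrCl = (140 − 91) × 63.1 / (72 × 3.69) × 0.85 = 3091.9 / 265.68 × 0.85 ≈ 9.9 mL/min
55.6 vs 9.9 mL/min → Patient 1 is higher.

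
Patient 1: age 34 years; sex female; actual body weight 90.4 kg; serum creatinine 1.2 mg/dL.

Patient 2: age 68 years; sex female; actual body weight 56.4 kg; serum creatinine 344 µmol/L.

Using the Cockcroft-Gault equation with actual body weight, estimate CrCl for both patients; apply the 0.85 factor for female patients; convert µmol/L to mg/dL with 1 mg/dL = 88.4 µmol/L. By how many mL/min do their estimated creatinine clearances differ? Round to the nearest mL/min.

Patient 1: CrCl = (140 − 34) × 90.4 / (72 × 1.2) × 0.85 = 9582.4 / 86.40 × 0.85 ≈ 94.3 mL/min
Patient 2: SCr = 344 / 88.4 = 3.891 mg/dL
Patient 2: CrCl = (140 − 68) × 56.4 / (72 × 3.891) × 0.85 = 4060.8 / 280.15 × 0.85 ≈ 12.3 mL/min
|94.3 − 12.3| = 82.0 mL/min

82 mL/min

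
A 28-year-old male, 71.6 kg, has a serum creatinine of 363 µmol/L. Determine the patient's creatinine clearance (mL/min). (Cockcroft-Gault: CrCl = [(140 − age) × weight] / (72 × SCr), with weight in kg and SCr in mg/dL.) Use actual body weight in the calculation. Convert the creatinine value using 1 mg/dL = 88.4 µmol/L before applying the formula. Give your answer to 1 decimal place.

SCr = 363 / 88.4 = 4.106 mg/dL
CrCl = (140 − 28) × 71.6 / (72 × 4.106) = 8019.2 / 295.63 ≈ 27.1 mL/min

27.1 mL/min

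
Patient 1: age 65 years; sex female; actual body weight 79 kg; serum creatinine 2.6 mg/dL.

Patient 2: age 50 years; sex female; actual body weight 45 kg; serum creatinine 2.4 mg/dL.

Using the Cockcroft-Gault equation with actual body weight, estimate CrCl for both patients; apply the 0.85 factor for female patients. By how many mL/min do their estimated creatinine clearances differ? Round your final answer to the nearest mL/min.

Patient 1: CrCl = (140 − 65) × 79 / (72 × 2.6) × 0.85 = 5925.0 / 187.20 × 0.85 ≈ 26.9 mL/min
Patient 2: CrCl = (140 − 50) × 45 / (72 × 2.4) × 0.85 = 4050.0 / 172.80 × 0.85 ≈ 19.9 mL/min
|26.9 − 19.9| = 7.0 mL/min

7 mL/min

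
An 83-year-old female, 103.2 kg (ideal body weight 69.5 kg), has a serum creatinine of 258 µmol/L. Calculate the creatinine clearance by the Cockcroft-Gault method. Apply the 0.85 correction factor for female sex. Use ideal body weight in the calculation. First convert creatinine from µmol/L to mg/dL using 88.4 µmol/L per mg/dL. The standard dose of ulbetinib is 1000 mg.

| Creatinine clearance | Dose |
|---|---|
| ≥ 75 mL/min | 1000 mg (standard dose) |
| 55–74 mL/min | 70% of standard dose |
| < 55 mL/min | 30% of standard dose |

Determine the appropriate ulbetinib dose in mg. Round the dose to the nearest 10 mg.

300 mg

SCr = 258 / 88.4 = 2.919 mg/dL
CrCl = (140 − 83) × 69.5 / (72 × 2.919) × 0.85 = 3961.5 / 210.17 × 0.85 ≈ 16.0 mL/min
CrCl ≈ 16 mL/min → bracket < 55 mL/min.
30% of 1000 mg = 300 mg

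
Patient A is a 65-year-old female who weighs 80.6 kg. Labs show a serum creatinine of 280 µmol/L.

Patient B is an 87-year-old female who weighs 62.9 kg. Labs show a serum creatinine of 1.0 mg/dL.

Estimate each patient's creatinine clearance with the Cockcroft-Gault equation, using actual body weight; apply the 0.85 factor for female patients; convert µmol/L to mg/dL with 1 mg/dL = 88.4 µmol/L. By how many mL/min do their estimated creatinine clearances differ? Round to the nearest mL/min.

Patient A: SCr = 280 / 88.4 = 3.167 mg/dL
Patient A: CrCl = (140 − 65) × 80.6 / (72 × 3.167) × 0.85 = 6045.0 / 228.02 × 0.85 ≈ 22.5 mL/min
Patient B: CrCl = (140 − 87) × 62.9 / (72 × 1) × 0.85 = 3333.7 / 72.00 × 0.85 ≈ 39.4 mL/min
|22.5 − 39.4| = 16.9 mL/min

17 mL/min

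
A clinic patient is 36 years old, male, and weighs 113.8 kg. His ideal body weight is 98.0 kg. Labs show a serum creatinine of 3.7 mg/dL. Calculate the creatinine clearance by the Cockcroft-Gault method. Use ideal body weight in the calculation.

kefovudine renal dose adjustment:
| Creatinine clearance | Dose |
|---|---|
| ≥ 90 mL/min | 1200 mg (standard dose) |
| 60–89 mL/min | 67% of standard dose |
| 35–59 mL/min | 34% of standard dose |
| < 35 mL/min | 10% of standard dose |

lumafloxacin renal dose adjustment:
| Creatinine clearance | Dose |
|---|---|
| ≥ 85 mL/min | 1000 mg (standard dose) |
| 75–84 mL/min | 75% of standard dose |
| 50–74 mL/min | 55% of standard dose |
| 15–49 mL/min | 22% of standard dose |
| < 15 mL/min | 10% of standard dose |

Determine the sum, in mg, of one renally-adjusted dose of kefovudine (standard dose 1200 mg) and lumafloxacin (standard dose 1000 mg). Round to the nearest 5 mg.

630 mg

CrCl = (140 − 36) × 98 / (72 × 3.7) = 10192.0 / 266.40 ≈ 38.3 mL/min
CrCl ≈ 38 mL/min.
kefovudine: 35–59 mL/min → 34% of 1200 mg = 408 mg.
lumafloxacin: 15–49 mL/min → 22% of 1000 mg = 220 mg.
Total = 408 + 220 = 628 mg.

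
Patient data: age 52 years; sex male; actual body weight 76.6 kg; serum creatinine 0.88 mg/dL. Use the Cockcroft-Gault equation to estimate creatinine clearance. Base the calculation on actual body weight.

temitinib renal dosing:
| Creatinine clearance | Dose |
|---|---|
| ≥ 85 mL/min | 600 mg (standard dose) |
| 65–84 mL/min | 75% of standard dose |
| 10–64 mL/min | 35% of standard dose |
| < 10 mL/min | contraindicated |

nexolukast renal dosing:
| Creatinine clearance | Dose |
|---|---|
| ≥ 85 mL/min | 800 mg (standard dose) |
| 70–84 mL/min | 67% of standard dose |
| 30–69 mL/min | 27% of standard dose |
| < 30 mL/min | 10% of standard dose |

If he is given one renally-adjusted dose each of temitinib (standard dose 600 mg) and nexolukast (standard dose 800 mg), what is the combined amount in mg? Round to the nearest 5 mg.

CrCl = (140 − 52) × 76.6 / (72 × 0.88) = 6740.8 / 63.36 ≈ 106.4 mL/min
CrCl ≈ 106 mL/min.
temitinib: ≥ 85 mL/min → 100% of 600 mg = 600 mg.
nexolukast: ≥ 85 mL/min → 100% of 800 mg = 800 mg.
Total = 600 + 800 = 1400 mg.

1400 mg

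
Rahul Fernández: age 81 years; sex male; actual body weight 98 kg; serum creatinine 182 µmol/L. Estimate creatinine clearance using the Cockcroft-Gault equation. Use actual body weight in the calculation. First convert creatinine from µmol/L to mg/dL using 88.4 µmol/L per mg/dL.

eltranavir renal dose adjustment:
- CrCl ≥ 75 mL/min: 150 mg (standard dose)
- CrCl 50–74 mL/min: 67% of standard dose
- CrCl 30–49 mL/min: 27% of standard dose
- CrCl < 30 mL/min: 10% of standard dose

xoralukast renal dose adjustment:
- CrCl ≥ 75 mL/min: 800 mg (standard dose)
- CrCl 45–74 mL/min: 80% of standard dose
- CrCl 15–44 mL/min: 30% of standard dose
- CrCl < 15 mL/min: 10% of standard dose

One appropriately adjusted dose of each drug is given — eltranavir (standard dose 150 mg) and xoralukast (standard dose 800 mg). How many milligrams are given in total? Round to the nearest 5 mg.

280 mg

SCr = 182 / 88.4 = 2.059 mg/dL
CrCl = (140 − 81) × 98 / (72 × 2.059) = 5782.0 / 148.25 ≈ 39.0 mL/min
CrCl ≈ 39 mL/min.
eltranavir: 30–49 mL/min → 27% of 150 mg = 40.5 mg.
xoralukast: 15–44 mL/min → 30% of 800 mg = 240 mg.
Total = 40.5 + 240 = 280.5 mg.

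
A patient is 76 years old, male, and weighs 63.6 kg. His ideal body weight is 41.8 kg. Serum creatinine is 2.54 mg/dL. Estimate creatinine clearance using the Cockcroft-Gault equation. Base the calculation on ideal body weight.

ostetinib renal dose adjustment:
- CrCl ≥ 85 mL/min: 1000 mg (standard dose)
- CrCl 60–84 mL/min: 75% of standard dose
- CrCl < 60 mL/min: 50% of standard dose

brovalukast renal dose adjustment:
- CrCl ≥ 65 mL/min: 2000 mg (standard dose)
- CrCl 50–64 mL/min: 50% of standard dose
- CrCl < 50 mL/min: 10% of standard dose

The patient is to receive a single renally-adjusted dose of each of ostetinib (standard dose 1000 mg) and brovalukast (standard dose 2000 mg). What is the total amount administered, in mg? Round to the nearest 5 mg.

CrCl = (140 − 76) × 41.8 / (72 × 2.54) = 2675.2 / 182.88 ≈ 14.6 mL/min
CrCl ≈ 15 mL/min.
ostetinib: < 60 mL/min → 50% of 1000 mg = 500 mg.
brovalukast: < 50 mL/min → 10% of 2000 mg = 200 mg.
Total = 500 + 200 = 700 mg.

700 mg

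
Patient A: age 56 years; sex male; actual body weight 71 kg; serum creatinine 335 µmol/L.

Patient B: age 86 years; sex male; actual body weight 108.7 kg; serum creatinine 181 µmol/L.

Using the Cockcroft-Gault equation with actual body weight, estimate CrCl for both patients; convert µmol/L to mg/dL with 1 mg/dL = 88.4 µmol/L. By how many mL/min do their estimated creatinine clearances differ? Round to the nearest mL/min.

18 mL/min

Patient A: SCr = 335 / 88.4 = 3.79 mg/dL
Patient A: CrCl = (140 − 56) × 71 / (72 × 3.79) = 5964.0 / 272.88 ≈ 21.9 mL/min
Patient B: SCr = 181 / 88.4 = 2.048 mg/dL
Patient B: CrCl = (140 − 86) × 108.7 / (72 × 2.048) = 5869.8 / 147.46 ≈ 39.8 mL/min
|21.9 − 39.8| = 17.9 mL/min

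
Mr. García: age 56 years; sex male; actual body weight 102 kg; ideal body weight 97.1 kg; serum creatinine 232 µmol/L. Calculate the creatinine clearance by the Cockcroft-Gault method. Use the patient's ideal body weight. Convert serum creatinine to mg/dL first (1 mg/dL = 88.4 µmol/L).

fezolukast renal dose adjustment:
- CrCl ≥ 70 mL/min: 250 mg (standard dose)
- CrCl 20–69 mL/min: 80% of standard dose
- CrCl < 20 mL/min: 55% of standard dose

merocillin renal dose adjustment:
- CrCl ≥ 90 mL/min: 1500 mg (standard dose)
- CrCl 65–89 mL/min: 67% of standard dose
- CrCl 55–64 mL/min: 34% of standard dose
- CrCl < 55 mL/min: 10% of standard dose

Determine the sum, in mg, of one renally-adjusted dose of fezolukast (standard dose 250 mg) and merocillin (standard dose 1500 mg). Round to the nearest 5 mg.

350 mg

SCr = 232 / 88.4 = 2.624 mg/dL
CrCl = (140 − 56) × 97.1 / (72 × 2.624) = 8156.4 / 188.93 ≈ 43.2 mL/min
CrCl ≈ 43 mL/min.
fezolukast: 20–69 mL/min → 80% of 250 mg = 200 mg.
merocillin: < 55 mL/min → 10% of 1500 mg = 150 mg.
Total = 200 + 150 = 350 mg.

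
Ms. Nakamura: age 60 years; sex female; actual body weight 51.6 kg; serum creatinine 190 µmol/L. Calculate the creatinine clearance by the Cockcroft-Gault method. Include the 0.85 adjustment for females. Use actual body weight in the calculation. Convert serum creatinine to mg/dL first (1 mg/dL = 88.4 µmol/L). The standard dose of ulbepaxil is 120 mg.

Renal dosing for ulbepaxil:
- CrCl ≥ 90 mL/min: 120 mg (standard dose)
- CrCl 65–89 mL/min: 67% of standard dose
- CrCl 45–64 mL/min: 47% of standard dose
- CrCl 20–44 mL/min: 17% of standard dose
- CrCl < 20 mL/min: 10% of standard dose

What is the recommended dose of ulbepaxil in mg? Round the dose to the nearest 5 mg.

20 mg

SCr = 190 / 88.4 = 2.149 mg/dL
CrCl = (140 − 60) × 51.6 / (72 × 2.149) × 0.85 = 4128.0 / 154.73 × 0.85 ≈ 22.7 mL/min
CrCl ≈ 23 mL/min → bracket 20–44 mL/min.
17% of 120 mg = 20.4 mg → 20 mg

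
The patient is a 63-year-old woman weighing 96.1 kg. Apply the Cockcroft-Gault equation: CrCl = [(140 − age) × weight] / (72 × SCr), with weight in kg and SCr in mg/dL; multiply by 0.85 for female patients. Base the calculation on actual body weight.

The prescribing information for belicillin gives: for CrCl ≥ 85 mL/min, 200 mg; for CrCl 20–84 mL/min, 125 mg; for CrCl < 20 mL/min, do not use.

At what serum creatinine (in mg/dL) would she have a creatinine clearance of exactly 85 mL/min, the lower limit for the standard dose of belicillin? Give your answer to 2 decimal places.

Standard dose requires CrCl ≥ 85 mL/min.
Set (140 − 63) × 96.1 × 0.85 / (72 × SCr) = 85
SCr = (140 − 63) × 96.1 × 0.85 / (72 × 85) = 1.028 mg/dL

1.03 mg/dL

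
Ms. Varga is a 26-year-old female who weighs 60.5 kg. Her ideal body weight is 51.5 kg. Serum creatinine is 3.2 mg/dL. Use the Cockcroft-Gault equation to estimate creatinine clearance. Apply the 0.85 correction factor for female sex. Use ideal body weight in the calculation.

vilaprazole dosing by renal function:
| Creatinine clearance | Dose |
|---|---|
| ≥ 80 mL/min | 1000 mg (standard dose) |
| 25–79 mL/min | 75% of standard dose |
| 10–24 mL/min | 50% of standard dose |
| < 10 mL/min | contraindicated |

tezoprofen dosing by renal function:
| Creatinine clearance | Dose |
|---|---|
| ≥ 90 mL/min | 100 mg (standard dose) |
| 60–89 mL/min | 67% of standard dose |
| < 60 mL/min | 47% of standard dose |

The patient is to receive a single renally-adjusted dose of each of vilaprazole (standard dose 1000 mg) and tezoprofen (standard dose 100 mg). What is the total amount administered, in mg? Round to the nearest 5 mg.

CrCl = (140 − 26) × 51.5 / (72 × 3.2) × 0.85 = 5871.0 / 230.40 × 0.85 ≈ 21.7 mL/min
CrCl ≈ 22 mL/min.
vilaprazole: 10–24 mL/min → 50% of 1000 mg = 500 mg.
tezoprofen: < 60 mL/min → 47% of 100 mg = 47 mg.
Total = 500 + 47 = 547 mg.

545 mg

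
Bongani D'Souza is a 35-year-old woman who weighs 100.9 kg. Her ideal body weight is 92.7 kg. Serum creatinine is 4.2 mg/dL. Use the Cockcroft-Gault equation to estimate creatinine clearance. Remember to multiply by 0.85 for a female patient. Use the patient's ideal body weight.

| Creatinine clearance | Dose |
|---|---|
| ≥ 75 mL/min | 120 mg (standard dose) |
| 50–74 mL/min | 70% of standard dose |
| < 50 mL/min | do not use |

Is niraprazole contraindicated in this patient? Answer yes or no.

CrCl = (140 − 35) × 92.7 / (72 × 4.2) × 0.85 = 9733.5 / 302.40 × 0.85 ≈ 27.4 mL/min
CrCl ≈ 27 mL/min, which is < 50 mL/min.

yes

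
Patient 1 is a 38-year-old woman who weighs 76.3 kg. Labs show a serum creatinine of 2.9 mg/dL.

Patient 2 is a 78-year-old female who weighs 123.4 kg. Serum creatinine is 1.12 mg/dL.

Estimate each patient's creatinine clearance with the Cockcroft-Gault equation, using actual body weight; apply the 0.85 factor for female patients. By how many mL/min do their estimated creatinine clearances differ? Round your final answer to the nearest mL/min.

49 mL/min

Patient 1: CrCl = (140 − 38) × 76.3 / (72 × 2.9) × 0.85 = 7782.6 / 208.80 × 0.85 ≈ 31.7 mL/min
Patient 2: CrCl = (140 − 78) × 123.4 / (72 × 1.12) × 0.85 = 7650.8 / 80.64 × 0.85 ≈ 80.6 mL/min
|31.7 − 80.6| = 48.9 mL/min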